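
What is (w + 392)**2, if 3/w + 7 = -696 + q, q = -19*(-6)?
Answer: 53307883225/346921 ≈ 1.5366e+5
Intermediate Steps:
q = 114
w = -3/589 (w = 3/(-7 + (-696 + 114)) = 3/(-7 - 582) = 3/(-589) = 3*(-1/589) = -3/589 ≈ -0.0050934)
(w + 392)**2 = (-3/589 + 392)**2 = (230885/589)**2 = 53307883225/346921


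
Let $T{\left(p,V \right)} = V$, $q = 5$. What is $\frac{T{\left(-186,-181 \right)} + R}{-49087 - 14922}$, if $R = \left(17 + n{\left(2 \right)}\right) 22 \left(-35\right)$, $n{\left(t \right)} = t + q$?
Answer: $\frac{18661}{64009} \approx 0.29154$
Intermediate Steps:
$n{\left(t \right)} = 5 + t$ ($n{\left(t \right)} = t + 5 = 5 + t$)
$R = -18480$ ($R = \left(17 + \left(5 + 2\right)\right) 22 \left(-35\right) = \left(17 + 7\right) 22 \left(-35\right) = 24 \cdot 22 \left(-35\right) = 528 \left(-35\right) = -18480$)
$\frac{T{\left(-186,-181 \right)} + R}{-49087 - 14922} = \frac{-181 - 18480}{-49087 - 14922} = - \frac{18661}{-64009} = \left(-18661\right) \left(- \frac{1}{64009}\right) = \frac{18661}{64009}$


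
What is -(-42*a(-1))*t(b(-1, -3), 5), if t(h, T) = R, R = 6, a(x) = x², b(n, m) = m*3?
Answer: 252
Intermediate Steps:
b(n, m) = 3*m
t(h, T) = 6
-(-42*a(-1))*t(b(-1, -3), 5) = -(-42*(-1)²)*6 = -(-42*1)*6 = -(-42)*6 = -1*(-252) = 252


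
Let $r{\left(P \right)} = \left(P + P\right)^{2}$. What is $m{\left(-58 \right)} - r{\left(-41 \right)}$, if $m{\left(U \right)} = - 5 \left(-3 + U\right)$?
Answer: $-6419$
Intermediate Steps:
$m{\left(U \right)} = 15 - 5 U$
$r{\left(P \right)} = 4 P^{2}$ ($r{\left(P \right)} = \left(2 P\right)^{2} = 4 P^{2}$)
$m{\left(-58 \right)} - r{\left(-41 \right)} = \left(15 - -290\right) - 4 \left(-41\right)^{2} = \left(15 + 290\right) - 4 \cdot 1681 = 305 - 6724 = -6419$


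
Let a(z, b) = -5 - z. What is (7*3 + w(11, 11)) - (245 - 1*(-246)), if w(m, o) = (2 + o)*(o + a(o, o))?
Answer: -535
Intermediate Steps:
w(m, o) = -10 - 5*o (w(m, o) = (2 + o)*(o + (-5 - o)) = (2 + o)*(-5) = -10 - 5*o)
(7*3 + w(11, 11)) - (245 - 1*(-246)) = (7*3 + (-10 - 5*11)) - (245 - 1*(-246)) = (21 + (-10 - 55)) - (245 + 246) = (21 - 65) - 1*491 = -44 - 491 = -535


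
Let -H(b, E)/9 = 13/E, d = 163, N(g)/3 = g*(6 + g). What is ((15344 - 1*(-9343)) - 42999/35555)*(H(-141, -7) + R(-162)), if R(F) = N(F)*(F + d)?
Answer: 35839258277238/19145 ≈ 1.8720e+9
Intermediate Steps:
N(g) = 3*g*(6 + g) (N(g) = 3*(g*(6 + g)) = 3*g*(6 + g))
R(F) = 3*F*(6 + F)*(163 + F) (R(F) = (3*F*(6 + F))*(F + 163) = (3*F*(6 + F))*(163 + F) = 3*F*(6 + F)*(163 + F))
H(b, E) = -117/E
((15344 - 1*(-9343)) - 42999/35555)*(H(-141, -7) + R(-162)) = ((15344 - 1*(-9343)) - 42999/35555)*(-117/(-7) + 3*(-162)*(6 - 162)*(163 - 162)) = ((15344 + 9343) - 42999*1/35555)*(-117*(-⅐) + 3*(-162)*(-156)*1) = (24687 - 42999/35555)*(117/7 + 75816) = (877703286/35555)*(530829/7) = 35839258277238/19145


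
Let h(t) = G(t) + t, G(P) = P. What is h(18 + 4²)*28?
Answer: 1904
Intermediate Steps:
h(t) = 2*t (h(t) = t + t = 2*t)
h(18 + 4²)*28 = (2*(18 + 4²))*28 = (2*(18 + 16))*28 = (2*34)*28 = 68*28 = 1904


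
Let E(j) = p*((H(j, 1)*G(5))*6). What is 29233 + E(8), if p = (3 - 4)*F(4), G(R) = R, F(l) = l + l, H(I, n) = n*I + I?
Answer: 25393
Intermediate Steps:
H(I, n) = I + I*n (H(I, n) = I*n + I = I + I*n)
F(l) = 2*l
p = -8 (p = (3 - 4)*(2*4) = -1*8 = -8)
E(j) = -480*j (E(j) = -8*(j*(1 + 1))*5*6 = -8*(j*2)*5*6 = -8*(2*j)*5*6 = -8*10*j*6 = -480*j)
29233 + E(8) = 29233 - 480*8 = 29233 - 3840 = 25393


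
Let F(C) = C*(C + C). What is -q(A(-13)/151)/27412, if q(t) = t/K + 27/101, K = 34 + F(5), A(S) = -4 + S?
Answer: -340751/35117074608 ≈ -9.7033e-6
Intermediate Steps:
F(C) = 2*C**2 (F(C) = C*(2*C) = 2*C**2)
K = 84 (K = 34 + 2*5**2 = 34 + 2*25 = 34 + 50 = 84)
q(t) = 27/101 + t/84 (q(t) = t/84 + 27/101 = 27/101 + t/84)
-q(A(-13)/151)/27412 = -(27/101 + ((-4 - 13)/151)/84)/27412 = -(27/101 + (-17*1/151)/84)/27412 = -(27/101 + (1/84)*(-17/151))/27412 = -(27/101 - 17/12684)/27412 = -340751/(1281084*27412) = -1*340751/35117074608 = -340751/35117074608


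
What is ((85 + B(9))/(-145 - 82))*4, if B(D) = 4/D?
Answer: -3076/2043 ≈ -1.5056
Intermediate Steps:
((85 + B(9))/(-145 - 82))*4 = ((85 + 4/9)/(-145 - 82))*4 = ((85 + 4*(⅑))/(-227))*4 = ((85 + 4/9)*(-1/227))*4 = ((769/9)*(-1/227))*4 = -769/2043*4 = -3076/2043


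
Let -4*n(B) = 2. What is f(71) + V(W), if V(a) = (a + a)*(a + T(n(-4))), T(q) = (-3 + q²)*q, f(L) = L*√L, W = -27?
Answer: 5535/4 + 71*√71 ≈ 1982.0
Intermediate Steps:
n(B) = -½ (n(B) = -¼*2 = -½)
f(L) = L^(3/2)
T(q) = q*(-3 + q²)
V(a) = 2*a*(11/8 + a) (V(a) = (a + a)*(a - (-3 + (-½)²)/2) = (2*a)*(a - (-3 + ¼)/2) = (2*a)*(a - ½*(-11/4)) = (2*a)*(a + 11/8) = (2*a)*(11/8 + a) = 2*a*(11/8 + a))
f(71) + V(W) = 71^(3/2) + (¼)*(-27)*(11 + 8*(-27)) = 71*√71 + (¼)*(-27)*(11 - 216) = 71*√71 + (¼)*(-27)*(-205) = 71*√71 + 5535/4 = 5535/4 + 71*√71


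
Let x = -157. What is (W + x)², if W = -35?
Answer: 36864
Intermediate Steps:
(W + x)² = (-35 - 157)² = (-192)² = 36864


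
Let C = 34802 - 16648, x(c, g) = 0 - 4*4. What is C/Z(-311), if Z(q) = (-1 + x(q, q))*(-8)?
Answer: 9077/68 ≈ 133.49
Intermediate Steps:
x(c, g) = -16 (x(c, g) = 0 - 16 = -16)
C = 18154
Z(q) = 136 (Z(q) = (-1 - 16)*(-8) = -17*(-8) = 136)
C/Z(-311) = 18154/136 = 18154*(1/136) = 9077/68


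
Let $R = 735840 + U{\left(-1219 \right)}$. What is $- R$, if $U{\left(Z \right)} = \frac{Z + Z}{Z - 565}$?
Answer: $- \frac{656370499}{892} \approx -7.3584 \cdot 10^{5}$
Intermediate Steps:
$U{\left(Z \right)} = \frac{2 Z}{-565 + Z}$
$R = \frac{656370499}{892}$ ($R = 735840 + 2 \left(-1219\right) \frac{1}{-565 - 1219} = 735840 + 2 \left(-1219\right) \frac{1}{-1784} = 735840 + 2 \left(-1219\right) \left(- \frac{1}{1784}\right) = 735840 + \frac{1219}{892} = \frac{656370499}{892} \approx 7.3584 \cdot 10^{5}$)
$- R = \left(-1\right) \frac{656370499}{892} = - \frac{656370499}{892}$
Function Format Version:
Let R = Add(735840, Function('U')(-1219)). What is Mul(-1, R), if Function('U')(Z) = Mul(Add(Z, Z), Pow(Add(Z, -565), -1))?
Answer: Rational(-656370499, 892) ≈ -7.3584e+5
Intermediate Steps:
Function('U')(Z) = Mul(2, Z, Pow(Add(-565, Z), -1)) (Function('U')(Z) = Mul(Mul(2, Z), Pow(Add(-565, Z), -1)) = Mul(2, Z, Pow(Add(-565, Z), -1)))
R = Rational(656370499, 892) (R = Add(735840, Mul(2, -1219, Pow(Add(-565, -1219), -1))) = Add(735840, Mul(2, -1219, Pow(-1784, -1))) = Add(735840, Mul(2, -1219, Rational(-1, 1784))) = Add(735840, Rational(1219, 892)) = Rational(656370499, 892) ≈ 7.3584e+5)
Mul(-1, R) = Mul(-1, Rational(656370499, 892)) = Rational(-656370499, 892)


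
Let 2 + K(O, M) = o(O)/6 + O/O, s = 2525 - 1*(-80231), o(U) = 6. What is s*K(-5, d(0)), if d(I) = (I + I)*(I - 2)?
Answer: 0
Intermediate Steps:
d(I) = 2*I*(-2 + I) (d(I) = (2*I)*(-2 + I) = 2*I*(-2 + I))
s = 82756 (s = 2525 + 80231 = 82756)
K(O, M) = 0 (K(O, M) = -2 + (6/6 + O/O) = -2 + (6*(1/6) + 1) = -2 + (1 + 1) = -2 + 2 = 0)
s*K(-5, d(0)) = 82756*0 = 0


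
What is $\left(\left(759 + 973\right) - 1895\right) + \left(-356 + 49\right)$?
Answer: $-470$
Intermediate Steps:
$\left(\left(759 + 973\right) - 1895\right) + \left(-356 + 49\right) = \left(1732 - 1895\right) - 307 = -163 - 307 = -470$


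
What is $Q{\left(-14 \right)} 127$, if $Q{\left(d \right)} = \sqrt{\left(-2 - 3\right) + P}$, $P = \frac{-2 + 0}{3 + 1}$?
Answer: $\frac{127 i \sqrt{22}}{2} \approx 297.84 i$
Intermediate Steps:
$P = - \frac{1}{2}$ ($P = - \frac{2}{4} = \left(-2\right) \frac{1}{4} = - \frac{1}{2} \approx -0.5$)
$Q{\left(d \right)} = \frac{i \sqrt{22}}{2}$ ($Q{\left(d \right)} = \sqrt{\left(-2 - 3\right) - \frac{1}{2}} = \sqrt{-5 - \frac{1}{2}} = \sqrt{- \frac{11}{2}} = \frac{i \sqrt{22}}{2}$)
$Q{\left(-14 \right)} 127 = \frac{i \sqrt{22}}{2} \cdot 127 = \frac{127 i \sqrt{22}}{2}$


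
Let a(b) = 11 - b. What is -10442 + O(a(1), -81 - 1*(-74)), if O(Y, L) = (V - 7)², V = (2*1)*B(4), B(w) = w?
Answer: -10441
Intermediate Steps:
V = 8 (V = (2*1)*4 = 2*4 = 8)
O(Y, L) = 1 (O(Y, L) = (8 - 7)² = 1² = 1)
-10442 + O(a(1), -81 - 1*(-74)) = -10442 + 1 = -10441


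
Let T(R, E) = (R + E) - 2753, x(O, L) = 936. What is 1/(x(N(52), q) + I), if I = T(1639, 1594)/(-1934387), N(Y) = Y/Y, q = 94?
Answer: 1934387/1810585752 ≈ 0.0010684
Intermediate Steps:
N(Y) = 1
T(R, E) = -2753 + E + R (T(R, E) = (E + R) - 2753 = -2753 + E + R)
I = -480/1934387 (I = (-2753 + 1594 + 1639)/(-1934387) = 480*(-1/1934387) = -480/1934387 ≈ -0.00024814)
1/(x(N(52), q) + I) = 1/(936 - 480/1934387) = 1/(1810585752/1934387) = 1934387/1810585752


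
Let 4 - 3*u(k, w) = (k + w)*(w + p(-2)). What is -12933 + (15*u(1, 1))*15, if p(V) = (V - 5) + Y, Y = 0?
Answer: -11733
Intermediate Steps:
p(V) = -5 + V (p(V) = (V - 5) + 0 = (-5 + V) + 0 = -5 + V)
u(k, w) = 4/3 - (-7 + w)*(k + w)/3 (u(k, w) = 4/3 - (k + w)*(w + (-5 - 2))/3 = 4/3 - (k + w)*(w - 7)/3 = 4/3 - (k + w)*(-7 + w)/3 = 4/3 - (-7 + w)*(k + w)/3)
-12933 + (15*u(1, 1))*15 = -12933 + (15*(4/3 - ⅓*1² + (7/3)*1 + (7/3)*1 - ⅓*1*1))*15 = -12933 + (15*(4/3 - ⅓*1 + 7/3 + 7/3 - ⅓))*15 = -12933 + (15*(4/3 - ⅓ + 7/3 + 7/3 - ⅓))*15 = -12933 + (15*(16/3))*15 = -12933 + 80*15 = -12933 + 1200 = -11733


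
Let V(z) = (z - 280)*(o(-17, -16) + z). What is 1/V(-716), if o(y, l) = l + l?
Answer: 1/745008 ≈ 1.3423e-6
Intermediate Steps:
o(y, l) = 2*l
V(z) = (-280 + z)*(-32 + z) (V(z) = (z - 280)*(2*(-16) + z) = (-280 + z)*(-32 + z))
1/V(-716) = 1/(8960 + (-716)**2 - 312*(-716)) = 1/(8960 + 512656 + 223392) = 1/745008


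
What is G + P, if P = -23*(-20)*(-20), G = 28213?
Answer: 19013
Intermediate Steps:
P = -9200 (P = 460*(-20) = -9200)
G + P = 28213 - 9200 = 19013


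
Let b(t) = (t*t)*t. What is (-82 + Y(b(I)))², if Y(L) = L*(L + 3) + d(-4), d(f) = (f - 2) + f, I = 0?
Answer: 8464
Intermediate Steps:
d(f) = -2 + 2*f (d(f) = (-2 + f) + f = -2 + 2*f)
b(t) = t³ (b(t) = t²*t = t³)
Y(L) = -10 + L*(3 + L) (Y(L) = L*(L + 3) + (-2 + 2*(-4)) = L*(3 + L) + (-2 - 8) = L*(3 + L) - 10 = -10 + L*(3 + L))
(-82 + Y(b(I)))² = (-82 + (-10 + (0³)² + 3*0³))² = (-82 + (-10 + 0² + 3*0))² = (-82 + (-10 + 0 + 0))² = (-82 - 10)² = (-92)² = 8464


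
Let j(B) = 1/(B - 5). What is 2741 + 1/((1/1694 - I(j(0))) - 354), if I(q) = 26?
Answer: 1764432085/643719 ≈ 2741.0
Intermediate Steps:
j(B) = 1/(-5 + B)
2741 + 1/((1/1694 - I(j(0))) - 354) = 2741 + 1/((1/1694 - 1*26) - 354) = 2741 + 1/((1/1694 - 26) - 354) = 2741 + 1/(-44043/1694 - 354) = 2741 + 1/(-643719/1694) = 2741 - 1694/643719 = 1764432085/643719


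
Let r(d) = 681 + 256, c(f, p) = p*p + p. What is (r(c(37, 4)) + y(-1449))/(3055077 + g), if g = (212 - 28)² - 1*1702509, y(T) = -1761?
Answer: -103/173303 ≈ -0.00059433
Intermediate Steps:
c(f, p) = p + p² (c(f, p) = p² + p = p + p²)
g = -1668653 (g = 184² - 1702509 = 33856 - 1702509 = -1668653)
r(d) = 937
(r(c(37, 4)) + y(-1449))/(3055077 + g) = (937 - 1761)/(3055077 - 1668653) = -824/1386424 = -824*1/1386424 = -103/173303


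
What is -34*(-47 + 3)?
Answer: 1496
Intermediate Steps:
-34*(-47 + 3) = -34*(-44) = 1496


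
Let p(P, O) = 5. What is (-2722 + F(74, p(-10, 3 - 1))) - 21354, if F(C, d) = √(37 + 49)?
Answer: -24076 + √86 ≈ -24067.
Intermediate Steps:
F(C, d) = √86
(-2722 + F(74, p(-10, 3 - 1))) - 21354 = (-2722 + √86) - 21354 = -24076 + √86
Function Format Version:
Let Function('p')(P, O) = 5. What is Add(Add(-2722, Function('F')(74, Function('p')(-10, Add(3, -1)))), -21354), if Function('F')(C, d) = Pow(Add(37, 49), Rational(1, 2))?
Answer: Add(-24076, Pow(86, Rational(1, 2))) ≈ -24067.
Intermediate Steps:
Function('F')(C, d) = Pow(86, Rational(1, 2))
Add(Add(-2722, Function('F')(74, Function('p')(-10, Add(3, -1)))), -21354) = Add(Add(-2722, Pow(86, Rational(1, 2))), -21354) = Add(-24076, Pow(86, Rational(1, 2)))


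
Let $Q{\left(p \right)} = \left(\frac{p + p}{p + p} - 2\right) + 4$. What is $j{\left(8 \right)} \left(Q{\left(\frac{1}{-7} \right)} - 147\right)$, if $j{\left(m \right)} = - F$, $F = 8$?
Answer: $1152$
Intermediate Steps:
$Q{\left(p \right)} = 3$ ($Q{\left(p \right)} = \left(\frac{2 p}{2 p} - 2\right) + 4 = \left(2 p \frac{1}{2 p} - 2\right) + 4 = \left(1 - 2\right) + 4 = -1 + 4 = 3$)
$j{\left(m \right)} = -8$ ($j{\left(m \right)} = \left(-1\right) 8 = -8$)
$j{\left(8 \right)} \left(Q{\left(\frac{1}{-7} \right)} - 147\right) = - 8 \left(3 - 147\right) = \left(-8\right) \left(-144\right) = 1152$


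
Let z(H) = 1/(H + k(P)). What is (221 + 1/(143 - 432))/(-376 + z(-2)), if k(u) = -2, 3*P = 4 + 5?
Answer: -36496/62135 ≈ -0.58737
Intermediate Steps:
P = 3 (P = (4 + 5)/3 = (1/3)*9 = 3)
z(H) = 1/(-2 + H) (z(H) = 1/(H - 2) = 1/(-2 + H))
(221 + 1/(143 - 432))/(-376 + z(-2)) = (221 + 1/(143 - 432))/(-376 + 1/(-2 - 2)) = (221 + 1/(-289))/(-376 + 1/(-4)) = (221 - 1/289)/(-376 - 1/4) = 63868/(289*(-1505/4)) = (63868/289)*(-4/1505) = -36496/62135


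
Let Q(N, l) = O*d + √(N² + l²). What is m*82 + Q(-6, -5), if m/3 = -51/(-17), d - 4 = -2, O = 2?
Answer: 742 + √61 ≈ 749.81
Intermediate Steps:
d = 2 (d = 4 - 2 = 2)
Q(N, l) = 4 + √(N² + l²) (Q(N, l) = 2*2 + √(N² + l²) = 4 + √(N² + l²))
m = 9 (m = 3*(-51/(-17)) = 3*(-51*(-1/17)) = 3*3 = 9)
m*82 + Q(-6, -5) = 9*82 + (4 + √((-6)² + (-5)²)) = 738 + (4 + √(36 + 25)) = 738 + (4 + √61) = 742 + √61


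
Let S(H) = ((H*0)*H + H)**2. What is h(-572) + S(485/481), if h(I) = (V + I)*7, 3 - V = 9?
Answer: -935851381/231361 ≈ -4045.0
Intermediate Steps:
S(H) = H**2 (S(H) = (0*H + H)**2 = (0 + H)**2 = H**2)
V = -6 (V = 3 - 1*9 = 3 - 9 = -6)
h(I) = -42 + 7*I (h(I) = (-6 + I)*7 = -42 + 7*I)
h(-572) + S(485/481) = (-42 + 7*(-572)) + (485/481)**2 = (-42 - 4004) + (485*(1/481))**2 = -4046 + (485/481)**2 = -4046 + 235225/231361 = -935851381/231361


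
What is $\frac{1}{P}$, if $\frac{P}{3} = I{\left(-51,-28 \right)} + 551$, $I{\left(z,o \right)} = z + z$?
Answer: $\frac{1}{1347} \approx 0.00074239$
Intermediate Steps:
$I{\left(z,o \right)} = 2 z$
$P = 1347$ ($P = 3 \left(2 \left(-51\right) + 551\right) = 3 \left(-102 + 551\right) = 3 \cdot 449 = 1347$)
$\frac{1}{P} = \frac{1}{1347}$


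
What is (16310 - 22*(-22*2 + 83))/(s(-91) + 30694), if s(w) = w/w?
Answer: 15452/30695 ≈ 0.50340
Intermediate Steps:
s(w) = 1
(16310 - 22*(-22*2 + 83))/(s(-91) + 30694) = (16310 - 22*(-22*2 + 83))/(1 + 30694) = (16310 - 22*(-44 + 83))/30695 = (16310 - 22*39)*(1/30695) = (16310 - 858)*(1/30695) = 15452*(1/30695) = 15452/30695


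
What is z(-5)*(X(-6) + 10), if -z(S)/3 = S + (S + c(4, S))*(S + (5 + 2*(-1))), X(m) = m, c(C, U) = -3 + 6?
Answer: 12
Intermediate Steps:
c(C, U) = 3
z(S) = -3*S - 3*(3 + S)**2 (z(S) = -3*(S + (S + 3)*(S + (5 + 2*(-1)))) = -3*(S + (3 + S)*(S + (5 - 2))) = -3*(S + (3 + S)*(S + 3)) = -3*(S + (3 + S)*(3 + S)) = -3*(S + (3 + S)**2) = -3*S - 3*(3 + S)**2)
z(-5)*(X(-6) + 10) = (-27 - 21*(-5) - 3*(-5)**2)*(-6 + 10) = (-27 + 105 - 3*25)*4 = (-27 + 105 - 75)*4 = 3*4 = 12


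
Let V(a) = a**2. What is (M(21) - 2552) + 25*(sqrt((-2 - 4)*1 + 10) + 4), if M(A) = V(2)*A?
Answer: -2318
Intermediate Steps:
M(A) = 4*A (M(A) = 2**2*A = 4*A)
(M(21) - 2552) + 25*(sqrt((-2 - 4)*1 + 10) + 4) = (4*21 - 2552) + 25*(sqrt((-2 - 4)*1 + 10) + 4) = (84 - 2552) + 25*(sqrt(-6*1 + 10) + 4) = -2468 + 25*(sqrt(-6 + 10) + 4) = -2468 + 25*(sqrt(4) + 4) = -2468 + 25*(2 + 4) = -2468 + 25*6 = -2468 + 150 = -2318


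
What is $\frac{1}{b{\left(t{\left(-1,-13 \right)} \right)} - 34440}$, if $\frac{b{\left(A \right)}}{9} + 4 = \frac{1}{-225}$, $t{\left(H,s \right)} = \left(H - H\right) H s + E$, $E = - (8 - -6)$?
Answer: $- \frac{25}{861901} \approx -2.9006 \cdot 10^{-5}$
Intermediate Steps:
$E = -14$ ($E = - (8 + 6) = \left(-1\right) 14 = -14$)
$t{\left(H,s \right)} = -14$ ($t{\left(H,s \right)} = \left(H - H\right) H s - 14 = 0 H s - 14 = 0 s - 14 = 0 - 14 = -14$)
$b{\left(A \right)} = - \frac{901}{25}$ ($b{\left(A \right)} = -36 + \frac{9}{-225} = -36 + 9 \left(- \frac{1}{225}\right) = -36 - \frac{1}{25} = - \frac{901}{25}$)
$\frac{1}{b{\left(t{\left(-1,-13 \right)} \right)} - 34440} = \frac{1}{- \frac{901}{25} - 34440} = \frac{1}{- \frac{861901}{25}} = - \frac{25}{861901}$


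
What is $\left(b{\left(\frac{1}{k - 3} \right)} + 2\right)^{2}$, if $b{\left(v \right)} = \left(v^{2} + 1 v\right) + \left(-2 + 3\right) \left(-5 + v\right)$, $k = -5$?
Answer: $\frac{42849}{4096} \approx 10.461$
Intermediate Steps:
$b{\left(v \right)} = -5 + v^{2} + 2 v$ ($b{\left(v \right)} = \left(v^{2} + v\right) + 1 \left(-5 + v\right) = \left(v + v^{2}\right) + \left(-5 + v\right) = -5 + v^{2} + 2 v$)
$\left(b{\left(\frac{1}{k - 3} \right)} + 2\right)^{2} = \left(\left(-5 + \left(\frac{1}{-5 - 3}\right)^{2} + \frac{2}{-5 - 3}\right) + 2\right)^{2} = \left(\left(-5 + \left(\frac{1}{-8}\right)^{2} + \frac{2}{-8}\right) + 2\right)^{2} = \left(\left(-5 + \left(- \frac{1}{8}\right)^{2} + 2 \left(- \frac{1}{8}\right)\right) + 2\right)^{2} = \left(\left(-5 + \frac{1}{64} - \frac{1}{4}\right) + 2\right)^{2} = \left(- \frac{335}{64} + 2\right)^{2} = \left(- \frac{207}{64}\right)^{2} = \frac{42849}{4096}$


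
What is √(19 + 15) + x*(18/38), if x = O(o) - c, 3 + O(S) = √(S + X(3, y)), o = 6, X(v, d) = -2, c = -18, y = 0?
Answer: 153/19 + √34 ≈ 13.884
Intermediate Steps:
O(S) = -3 + √(-2 + S) (O(S) = -3 + √(S - 2) = -3 + √(-2 + S))
x = 17 (x = (-3 + √(-2 + 6)) - 1*(-18) = (-3 + √4) + 18 = (-3 + 2) + 18 = -1 + 18 = 17)
√(19 + 15) + x*(18/38) = √(19 + 15) + 17*(18/38) = √34 + 17*(18*(1/38)) = √34 + 17*(9/19) = √34 + 153/19 = 153/19 + √34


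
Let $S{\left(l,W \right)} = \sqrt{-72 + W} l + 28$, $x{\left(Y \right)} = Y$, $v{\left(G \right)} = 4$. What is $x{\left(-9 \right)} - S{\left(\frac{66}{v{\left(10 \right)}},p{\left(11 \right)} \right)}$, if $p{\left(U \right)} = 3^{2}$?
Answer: $-37 - \frac{99 i \sqrt{7}}{2} \approx -37.0 - 130.96 i$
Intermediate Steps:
$p{\left(U \right)} = 9$
$S{\left(l,W \right)} = 28 + l \sqrt{-72 + W}$ ($S{\left(l,W \right)} = l \sqrt{-72 + W} + 28 = 28 + l \sqrt{-72 + W}$)
$x{\left(-9 \right)} - S{\left(\frac{66}{v{\left(10 \right)}},p{\left(11 \right)} \right)} = -9 - \left(28 + \frac{66}{4} \sqrt{-72 + 9}\right) = -9 - \left(28 + 66 \cdot \frac{1}{4} \sqrt{-63}\right) = -9 - \left(28 + \frac{33 \cdot 3 i \sqrt{7}}{2}\right) = -9 - \left(28 + \frac{99 i \sqrt{7}}{2}\right) = -37 - \frac{99 i \sqrt{7}}{2}$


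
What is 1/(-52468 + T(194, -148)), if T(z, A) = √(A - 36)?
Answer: -13117/688222802 - I*√46/1376445604 ≈ -1.9059e-5 - 4.9274e-9*I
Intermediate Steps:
T(z, A) = √(-36 + A)
1/(-52468 + T(194, -148)) = 1/(-52468 + √(-36 - 148)) = 1/(-52468 + √(-184)) = 1/(-52468 + 2*I*√46)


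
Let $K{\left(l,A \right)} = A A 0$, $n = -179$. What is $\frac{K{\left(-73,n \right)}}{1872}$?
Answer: $0$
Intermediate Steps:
$K{\left(l,A \right)} = 0$ ($K{\left(l,A \right)} = A^{2} \cdot 0 = 0$)
$\frac{K{\left(-73,n \right)}}{1872} = \frac{0}{1872} = 0 \cdot \frac{1}{1872} = 0$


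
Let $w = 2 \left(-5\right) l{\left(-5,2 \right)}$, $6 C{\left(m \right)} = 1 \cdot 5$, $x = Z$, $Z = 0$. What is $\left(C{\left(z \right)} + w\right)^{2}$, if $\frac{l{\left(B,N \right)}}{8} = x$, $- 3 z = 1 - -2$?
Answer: $\frac{25}{36} \approx 0.69444$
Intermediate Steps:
$x = 0$
$z = -1$ ($z = - \frac{1 - -2}{3} = - \frac{1 + 2}{3} = \left(- \frac{1}{3}\right) 3 = -1$)
$l{\left(B,N \right)} = 0$ ($l{\left(B,N \right)} = 8 \cdot 0 = 0$)
$C{\left(m \right)} = \frac{5}{6}$ ($C{\left(m \right)} = \frac{1 \cdot 5}{6} = \frac{1}{6} \cdot 5 = \frac{5}{6}$)
$w = 0$ ($w = 2 \left(-5\right) 0 = \left(-10\right) 0 = 0$)
$\left(C{\left(z \right)} + w\right)^{2} = \left(\frac{5}{6} + 0\right)^{2} = \left(\frac{5}{6}\right)^{2} = \frac{25}{36}$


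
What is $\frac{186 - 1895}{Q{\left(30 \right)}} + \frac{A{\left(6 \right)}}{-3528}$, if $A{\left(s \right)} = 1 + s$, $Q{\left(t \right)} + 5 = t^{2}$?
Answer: $- \frac{862231}{451080} \approx -1.9115$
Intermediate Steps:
$Q{\left(t \right)} = -5 + t^{2}$
$\frac{186 - 1895}{Q{\left(30 \right)}} + \frac{A{\left(6 \right)}}{-3528} = \frac{186 - 1895}{-5 + 30^{2}} + \frac{1 + 6}{-3528} = - \frac{1709}{-5 + 900} + 7 \left(- \frac{1}{3528}\right) = - \frac{1709}{895} - \frac{1}{504} = - \frac{862231}{451080}$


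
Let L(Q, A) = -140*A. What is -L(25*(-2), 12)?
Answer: 1680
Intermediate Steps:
-L(25*(-2), 12) = -(-140)*12 = -1*(-1680) = 1680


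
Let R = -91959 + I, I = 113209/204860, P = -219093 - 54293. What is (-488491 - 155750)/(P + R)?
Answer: 43993070420/24948154497 ≈ 1.7634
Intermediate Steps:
P = -273386
I = 113209/204860 (I = 113209*(1/204860) = 113209/204860 ≈ 0.55262)
R = -18838607531/204860 (R = -91959 + 113209/204860 = -18838607531/204860 ≈ -91959.)
(-488491 - 155750)/(P + R) = (-488491 - 155750)/(-273386 - 18838607531/204860) = -644241/(-74844463491/204860) = -644241*(-204860/74844463491) = 43993070420/24948154497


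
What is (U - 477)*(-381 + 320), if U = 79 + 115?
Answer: 17263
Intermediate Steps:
U = 194
(U - 477)*(-381 + 320) = (194 - 477)*(-381 + 320) = -283*(-61) = 17263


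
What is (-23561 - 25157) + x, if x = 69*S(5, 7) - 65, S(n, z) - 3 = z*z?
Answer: -45195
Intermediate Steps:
S(n, z) = 3 + z² (S(n, z) = 3 + z*z = 3 + z²)
x = 3523 (x = 69*(3 + 7²) - 65 = 69*(3 + 49) - 65 = 69*52 - 65 = 3588 - 65 = 3523)
(-23561 - 25157) + x = (-23561 - 25157) + 3523 = -48718 + 3523 = -45195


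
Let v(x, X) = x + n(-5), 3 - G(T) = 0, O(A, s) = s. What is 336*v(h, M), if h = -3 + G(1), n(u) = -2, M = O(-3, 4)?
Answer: -672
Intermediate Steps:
M = 4
G(T) = 3 (G(T) = 3 - 1*0 = 3 + 0 = 3)
h = 0 (h = -3 + 3 = 0)
v(x, X) = -2 + x (v(x, X) = x - 2 = -2 + x)
336*v(h, M) = 336*(-2 + 0) = 336*(-2) = -672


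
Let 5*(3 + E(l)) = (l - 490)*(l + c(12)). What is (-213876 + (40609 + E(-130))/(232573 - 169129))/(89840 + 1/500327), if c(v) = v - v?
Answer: -199675976533979/83875538752746 ≈ -2.3806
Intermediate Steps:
c(v) = 0
E(l) = -3 + l*(-490 + l)/5 (E(l) = -3 + ((l - 490)*(l + 0))/5 = -3 + ((-490 + l)*l)/5 = -3 + (l*(-490 + l))/5 = -3 + l*(-490 + l)/5)
(-213876 + (40609 + E(-130))/(232573 - 169129))/(89840 + 1/500327) = (-213876 + (40609 + (-3 - 98*(-130) + (⅕)*(-130)²))/(232573 - 169129))/(89840 + 1/500327) = (-213876 + (40609 + (-3 + 12740 + (⅕)*16900))/63444)/(89840 + 1/500327) = (-213876 + (40609 + (-3 + 12740 + 3380))*(1/63444))/(44949377681/500327) = (-213876 + (40609 + 16117)*(1/63444))*(500327/44949377681) = (-213876 + 56726*(1/63444))*(500327/44949377681) = (-213876 + 28363/31722)*(500327/44949377681) = -6784546109/31722*500327/44949377681 = -199675976533979/83875538752746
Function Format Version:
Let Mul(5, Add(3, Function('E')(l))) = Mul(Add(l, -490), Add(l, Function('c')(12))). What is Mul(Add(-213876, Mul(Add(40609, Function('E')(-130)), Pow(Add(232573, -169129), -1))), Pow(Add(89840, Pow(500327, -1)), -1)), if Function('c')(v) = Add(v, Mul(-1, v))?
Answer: Rational(-199675976533979, 83875538752746) ≈ -2.3806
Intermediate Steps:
Function('c')(v) = 0
Function('E')(l) = Add(-3, Mul(Rational(1, 5), l, Add(-490, l))) (Function('E')(l) = Add(-3, Mul(Rational(1, 5), Mul(Add(l, -490), Add(l, 0)))) = Add(-3, Mul(Rational(1, 5), Mul(Add(-490, l), l))) = Add(-3, Mul(Rational(1, 5), Mul(l, Add(-490, l)))) = Add(-3, Mul(Rational(1, 5), l, Add(-490, l))))
Mul(Add(-213876, Mul(Add(40609, Function('E')(-130)), Pow(Add(232573, -169129), -1))), Pow(Add(89840, Pow(500327, -1)), -1)) = Mul(Add(-213876, Mul(Add(40609, Add(-3, Mul(-98, -130), Mul(Rational(1, 5), Pow(-130, 2)))), Pow(Add(232573, -169129), -1))), Pow(Add(89840, Pow(500327, -1)), -1)) = Mul(Add(-213876, Mul(Add(40609, Add(-3, 12740, Mul(Rational(1, 5), 16900))), Pow(63444, -1))), Pow(Add(89840, Rational(1, 500327)), -1)) = Mul(Add(-213876, Mul(Add(40609, Add(-3, 12740, 3380)), Rational(1, 63444))), Pow(Rational(44949377681, 500327), -1)) = Mul(Add(-213876, Mul(Add(40609, 16117), Rational(1, 63444))), Rational(500327, 44949377681)) = Mul(Add(-213876, Mul(56726, Rational(1, 63444))), Rational(500327, 44949377681)) = Mul(Add(-213876, Rational(28363, 31722)), Rational(500327, 44949377681)) = Mul(Rational(-6784546109, 31722), Rational(500327, 44949377681)) = Rational(-199675976533979, 83875538752746)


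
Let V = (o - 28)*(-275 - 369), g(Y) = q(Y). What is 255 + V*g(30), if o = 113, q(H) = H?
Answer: -1641945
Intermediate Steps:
g(Y) = Y
V = -54740 (V = (113 - 28)*(-275 - 369) = 85*(-644) = -54740)
255 + V*g(30) = 255 - 54740*30 = 255 - 1642200 = -1641945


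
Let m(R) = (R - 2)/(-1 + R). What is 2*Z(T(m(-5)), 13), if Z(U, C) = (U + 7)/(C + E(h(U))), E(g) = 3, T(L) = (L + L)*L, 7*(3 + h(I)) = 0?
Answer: 175/144 ≈ 1.2153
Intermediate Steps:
h(I) = -3 (h(I) = -3 + (⅐)*0 = -3 + 0 = -3)
m(R) = (-2 + R)/(-1 + R)
T(L) = 2*L² (T(L) = (2*L)*L = 2*L²)
Z(U, C) = (7 + U)/(3 + C) (Z(U, C) = (U + 7)/(C + 3) = (7 + U)/(3 + C))
2*Z(T(m(-5)), 13) = 2*((7 + 2*((-2 - 5)/(-1 - 5))²)/(3 + 13)) = 2*((7 + 2*(-7/(-6))²)/16) = 2*((7 + 2*(-⅙*(-7))²)/16) = 2*((7 + 2*(7/6)²)/16) = 2*((7 + 2*(49/36))/16) = 2*((7 + 49/18)/16) = 2*((1/16)*(175/18)) = 2*(175/288) = 175/144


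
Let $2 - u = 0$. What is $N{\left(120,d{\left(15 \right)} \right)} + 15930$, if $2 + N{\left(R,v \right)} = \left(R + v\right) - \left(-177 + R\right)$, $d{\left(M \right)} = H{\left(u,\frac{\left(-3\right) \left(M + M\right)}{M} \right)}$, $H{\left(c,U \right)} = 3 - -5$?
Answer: $16113$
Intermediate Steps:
$u = 2$ ($u = 2 - 0 = 2 + 0 = 2$)
$H{\left(c,U \right)} = 8$ ($H{\left(c,U \right)} = 3 + 5 = 8$)
$d{\left(M \right)} = 8$
$N{\left(R,v \right)} = 175 + v$ ($N{\left(R,v \right)} = -2 + \left(\left(R + v\right) - \left(-177 + R\right)\right) = -2 + \left(177 + v\right) = 175 + v$)
$N{\left(120,d{\left(15 \right)} \right)} + 15930 = \left(175 + 8\right) + 15930 = 183 + 15930 = 16113$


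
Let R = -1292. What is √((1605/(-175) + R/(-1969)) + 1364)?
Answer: √6437572814365/68915 ≈ 36.817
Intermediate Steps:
√((1605/(-175) + R/(-1969)) + 1364) = √((1605/(-175) - 1292/(-1969)) + 1364) = √((1605*(-1/175) - 1292*(-1/1969)) + 1364) = √((-321/35 + 1292/1969) + 1364) = √(-586829/68915 + 1364) = √(93413231/68915) = √6437572814365/68915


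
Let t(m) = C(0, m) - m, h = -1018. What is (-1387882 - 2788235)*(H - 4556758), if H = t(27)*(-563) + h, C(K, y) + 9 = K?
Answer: 18949164296436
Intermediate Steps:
C(K, y) = -9 + K
t(m) = -9 - m (t(m) = (-9 + 0) - m = -9 - m)
H = 19250 (H = (-9 - 1*27)*(-563) - 1018 = (-9 - 27)*(-563) - 1018 = -36*(-563) - 1018 = 20268 - 1018 = 19250)
(-1387882 - 2788235)*(H - 4556758) = (-1387882 - 2788235)*(19250 - 4556758) = -4176117*(-4537508) = 18949164296436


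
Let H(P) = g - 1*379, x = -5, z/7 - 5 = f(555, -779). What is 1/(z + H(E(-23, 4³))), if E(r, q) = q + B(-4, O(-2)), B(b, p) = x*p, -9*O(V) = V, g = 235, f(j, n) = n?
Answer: -1/5562 ≈ -0.00017979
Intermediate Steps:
z = -5418 (z = 35 + 7*(-779) = 35 - 5453 = -5418)
O(V) = -V/9
B(b, p) = -5*p
E(r, q) = -10/9 + q (E(r, q) = q - (-5)*(-2)/9 = q - 5*2/9 = q - 10/9 = -10/9 + q)
H(P) = -144 (H(P) = 235 - 1*379 = 235 - 379 = -144)
1/(z + H(E(-23, 4³))) = 1/(-5418 - 144) = 1/(-5562) = -1/5562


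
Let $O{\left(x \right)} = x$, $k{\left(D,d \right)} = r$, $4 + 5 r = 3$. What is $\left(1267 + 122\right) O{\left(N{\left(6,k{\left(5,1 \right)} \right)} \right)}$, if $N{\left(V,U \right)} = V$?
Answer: $8334$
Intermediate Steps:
$r = - \frac{1}{5}$ ($r = - \frac{4}{5} + \frac{1}{5} \cdot 3 = - \frac{4}{5} + \frac{3}{5} = - \frac{1}{5} \approx -0.2$)
$k{\left(D,d \right)} = - \frac{1}{5}$
$\left(1267 + 122\right) O{\left(N{\left(6,k{\left(5,1 \right)} \right)} \right)} = \left(1267 + 122\right) 6 = 1389 \cdot 6 = 8334$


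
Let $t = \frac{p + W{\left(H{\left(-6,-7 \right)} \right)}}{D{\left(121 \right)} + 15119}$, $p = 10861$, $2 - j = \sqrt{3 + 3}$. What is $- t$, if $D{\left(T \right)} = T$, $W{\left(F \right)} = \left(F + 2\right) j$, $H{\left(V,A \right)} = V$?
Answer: $- \frac{10853}{15240} - \frac{\sqrt{6}}{3810} \approx -0.71278$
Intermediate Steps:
$j = 2 - \sqrt{6}$ ($j = 2 - \sqrt{3 + 3} = 2 - \sqrt{6} \approx -0.44949$)
$W{\left(F \right)} = \left(2 + F\right) \left(2 - \sqrt{6}\right)$ ($W{\left(F \right)} = \left(F + 2\right) \left(2 - \sqrt{6}\right) = \left(2 + F\right) \left(2 - \sqrt{6}\right)$)
$t = \frac{10853}{15240} + \frac{\sqrt{6}}{3810}$ ($t = \frac{10861 + \left(2 - 6\right) \left(2 - \sqrt{6}\right)}{121 + 15119} = \frac{10861 - 4 \left(2 - \sqrt{6}\right)}{15240} = \left(10861 - \left(8 - 4 \sqrt{6}\right)\right) \frac{1}{15240} = \left(10853 + 4 \sqrt{6}\right) \frac{1}{15240} = \frac{10853}{15240} + \frac{\sqrt{6}}{3810} \approx 0.71278$)
$- t = - (\frac{10853}{15240} + \frac{\sqrt{6}}{3810}) = - \frac{10853}{15240} - \frac{\sqrt{6}}{3810}$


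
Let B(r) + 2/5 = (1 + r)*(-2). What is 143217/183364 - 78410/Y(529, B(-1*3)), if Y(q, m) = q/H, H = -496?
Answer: 7131351096833/96999556 ≈ 73519.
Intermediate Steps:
B(r) = -12/5 - 2*r (B(r) = -⅖ + (1 + r)*(-2) = -⅖ + (-2 - 2*r) = -12/5 - 2*r)
Y(q, m) = -q/496 (Y(q, m) = q/(-496) = q*(-1/496) = -q/496)
143217/183364 - 78410/Y(529, B(-1*3)) = 143217/183364 - 78410/((-1/496*529)) = 143217*(1/183364) - 78410/(-529/496) = 143217/183364 - 78410*(-496/529) = 143217/183364 + 38891360/529 = 7131351096833/96999556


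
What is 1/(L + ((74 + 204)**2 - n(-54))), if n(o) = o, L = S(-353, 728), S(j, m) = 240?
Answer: 1/77578 ≈ 1.2890e-5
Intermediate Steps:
L = 240
1/(L + ((74 + 204)**2 - n(-54))) = 1/(240 + ((74 + 204)**2 - 1*(-54))) = 1/(240 + (278**2 + 54)) = 1/(240 + (77284 + 54)) = 1/(240 + 77338) = 1/77578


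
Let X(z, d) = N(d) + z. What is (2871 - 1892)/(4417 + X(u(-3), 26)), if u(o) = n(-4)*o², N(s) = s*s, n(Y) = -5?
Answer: 979/5048 ≈ 0.19394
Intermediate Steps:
N(s) = s²
u(o) = -5*o²
X(z, d) = z + d² (X(z, d) = d² + z = z + d²)
(2871 - 1892)/(4417 + X(u(-3), 26)) = (2871 - 1892)/(4417 + (-5*(-3)² + 26²)) = 979/(4417 + (-5*9 + 676)) = 979/(4417 + (-45 + 676)) = 979/(4417 + 631) = 979/5048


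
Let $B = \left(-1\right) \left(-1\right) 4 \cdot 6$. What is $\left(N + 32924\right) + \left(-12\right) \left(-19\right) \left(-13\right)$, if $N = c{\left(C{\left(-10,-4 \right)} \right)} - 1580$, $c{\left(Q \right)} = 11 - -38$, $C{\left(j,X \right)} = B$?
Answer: $28429$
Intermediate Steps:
$B = 24$ ($B = 1 \cdot 4 \cdot 6 = 4 \cdot 6 = 24$)
$C{\left(j,X \right)} = 24$
$c{\left(Q \right)} = 49$ ($c{\left(Q \right)} = 11 + 38 = 49$)
$N = -1531$ ($N = 49 - 1580 = -1531$)
$\left(N + 32924\right) + \left(-12\right) \left(-19\right) \left(-13\right) = \left(-1531 + 32924\right) + \left(-12\right) \left(-19\right) \left(-13\right) = 31393 + 228 \left(-13\right) = 31393 - 2964 = 28429$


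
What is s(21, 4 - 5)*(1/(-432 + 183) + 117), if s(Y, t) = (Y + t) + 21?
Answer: 1194412/249 ≈ 4796.8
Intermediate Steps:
s(Y, t) = 21 + Y + t
s(21, 4 - 5)*(1/(-432 + 183) + 117) = (21 + 21 + (4 - 5))*(1/(-432 + 183) + 117) = (21 + 21 - 1)*(1/(-249) + 117) = 41*(-1/249 + 117) = 41*(29132/249) = 1194412/249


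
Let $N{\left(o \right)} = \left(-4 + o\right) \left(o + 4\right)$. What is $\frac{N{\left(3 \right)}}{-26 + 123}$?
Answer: $- \frac{7}{97} \approx -0.072165$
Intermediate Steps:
$N{\left(o \right)} = \left(-4 + o\right) \left(4 + o\right)$
$\frac{N{\left(3 \right)}}{-26 + 123} = \frac{-16 + 3^{2}}{-26 + 123} = \frac{-16 + 9}{97} = \left(-7\right) \frac{1}{97} = - \frac{7}{97}$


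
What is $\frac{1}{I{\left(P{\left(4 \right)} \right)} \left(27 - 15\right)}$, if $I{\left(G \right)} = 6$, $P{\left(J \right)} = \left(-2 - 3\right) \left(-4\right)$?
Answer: $\frac{1}{72} \approx 0.013889$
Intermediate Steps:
$P{\left(J \right)} = 20$ ($P{\left(J \right)} = \left(-5\right) \left(-4\right) = 20$)
$\frac{1}{I{\left(P{\left(4 \right)} \right)} \left(27 - 15\right)} = \frac{1}{6 \left(27 - 15\right)} = \frac{1}{6 \cdot 12} = \frac{1}{72}$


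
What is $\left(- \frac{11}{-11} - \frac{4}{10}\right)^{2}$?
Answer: $\frac{9}{25} \approx 0.36$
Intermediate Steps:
$\left(- \frac{11}{-11} - \frac{4}{10}\right)^{2} = \left(\left(-11\right) \left(- \frac{1}{11}\right) - \frac{2}{5}\right)^{2} = \left(1 - \frac{2}{5}\right)^{2} = \left(\frac{3}{5}\right)^{2} = \frac{9}{25}$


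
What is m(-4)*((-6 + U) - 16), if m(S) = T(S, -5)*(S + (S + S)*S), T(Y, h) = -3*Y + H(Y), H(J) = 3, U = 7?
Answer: -6300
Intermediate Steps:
T(Y, h) = 3 - 3*Y (T(Y, h) = -3*Y + 3 = 3 - 3*Y)
m(S) = (3 - 3*S)*(S + 2*S²) (m(S) = (3 - 3*S)*(S + (S + S)*S) = (3 - 3*S)*(S + (2*S)*S) = (3 - 3*S)*(S + 2*S²))
m(-4)*((-6 + U) - 16) = (3*(-4)*(1 - 4 - 2*(-4)²))*((-6 + 7) - 16) = (3*(-4)*(1 - 4 - 2*16))*(1 - 16) = (3*(-4)*(1 - 4 - 32))*(-15) = (3*(-4)*(-35))*(-15) = 420*(-15) = -6300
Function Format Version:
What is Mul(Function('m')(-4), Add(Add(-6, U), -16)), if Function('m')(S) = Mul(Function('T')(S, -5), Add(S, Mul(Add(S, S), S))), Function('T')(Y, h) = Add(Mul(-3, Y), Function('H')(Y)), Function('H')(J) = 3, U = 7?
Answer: -6300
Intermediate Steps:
Function('T')(Y, h) = Add(3, Mul(-3, Y)) (Function('T')(Y, h) = Add(Mul(-3, Y), 3) = Add(3, Mul(-3, Y)))
Function('m')(S) = Mul(Add(3, Mul(-3, S)), Add(S, Mul(2, Pow(S, 2)))) (Function('m')(S) = Mul(Add(3, Mul(-3, S)), Add(S, Mul(Add(S, S), S))) = Mul(Add(3, Mul(-3, S)), Add(S, Mul(Mul(2, S), S))) = Mul(Add(3, Mul(-3, S)), Add(S, Mul(2, Pow(S, 2)))))
Mul(Function('m')(-4), Add(Add(-6, U), -16)) = Mul(Mul(3, -4, Add(1, -4, Mul(-2, Pow(-4, 2)))), Add(Add(-6, 7), -16)) = Mul(Mul(3, -4, Add(1, -4, Mul(-2, 16))), Add(1, -16)) = Mul(Mul(3, -4, Add(1, -4, -32)), -15) = Mul(Mul(3, -4, -35), -15) = Mul(420, -15) = -6300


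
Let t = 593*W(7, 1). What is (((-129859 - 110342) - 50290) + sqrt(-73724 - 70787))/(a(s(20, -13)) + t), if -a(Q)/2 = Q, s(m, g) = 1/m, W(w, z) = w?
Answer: -2904910/41509 + 10*I*sqrt(144511)/41509 ≈ -69.983 + 0.091582*I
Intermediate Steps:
a(Q) = -2*Q
t = 4151 (t = 593*7 = 4151)
(((-129859 - 110342) - 50290) + sqrt(-73724 - 70787))/(a(s(20, -13)) + t) = (((-129859 - 110342) - 50290) + sqrt(-73724 - 70787))/(-2/20 + 4151) = ((-240201 - 50290) + sqrt(-144511))/(-2*1/20 + 4151) = (-290491 + I*sqrt(144511))/(-1/10 + 4151) = (-290491 + I*sqrt(144511))/(41509/10) = (-290491 + I*sqrt(144511))*(10/41509) = -2904910/41509 + 10*I*sqrt(144511)/41509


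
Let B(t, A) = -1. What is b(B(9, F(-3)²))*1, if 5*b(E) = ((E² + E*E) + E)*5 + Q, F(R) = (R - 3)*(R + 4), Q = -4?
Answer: ⅕ ≈ 0.20000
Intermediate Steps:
F(R) = (-3 + R)*(4 + R)
b(E) = -⅘ + E + 2*E² (b(E) = (((E² + E*E) + E)*5 - 4)/5 = (((E² + E²) + E)*5 - 4)/5 = ((2*E² + E)*5 - 4)/5 = ((E + 2*E²)*5 - 4)/5 = ((5*E + 10*E²) - 4)/5 = (-4 + 5*E + 10*E²)/5 = -⅘ + E + 2*E²)
b(B(9, F(-3)²))*1 = (-⅘ - 1 + 2*(-1)²)*1 = (-⅘ - 1 + 2*1)*1 = (-⅘ - 1 + 2)*1 = (⅕)*1 = ⅕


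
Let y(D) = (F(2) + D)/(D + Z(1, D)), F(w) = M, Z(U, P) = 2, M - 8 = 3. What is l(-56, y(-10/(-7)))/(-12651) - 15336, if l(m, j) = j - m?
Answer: -517375455/33736 ≈ -15336.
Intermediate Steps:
M = 11 (M = 8 + 3 = 11)
F(w) = 11
y(D) = (11 + D)/(2 + D) (y(D) = (11 + D)/(D + 2) = (11 + D)/(2 + D))
l(-56, y(-10/(-7)))/(-12651) - 15336 = ((11 - 10/(-7))/(2 - 10/(-7)) - 1*(-56))/(-12651) - 15336 = ((11 - 10*(-⅐))/(2 - 10*(-⅐)) + 56)*(-1/12651) - 15336 = ((11 + 10/7)/(2 + 10/7) + 56)*(-1/12651) - 15336 = ((87/7)/(24/7) + 56)*(-1/12651) - 15336 = ((7/24)*(87/7) + 56)*(-1/12651) - 15336 = (29/8 + 56)*(-1/12651) - 15336 = (477/8)*(-1/12651) - 15336 = -159/33736 - 15336 = -517375455/33736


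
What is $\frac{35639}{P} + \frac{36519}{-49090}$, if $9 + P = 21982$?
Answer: $\frac{947086523}{1078654570} \approx 0.87803$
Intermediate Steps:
$P = 21973$ ($P = -9 + 21982 = 21973$)
$\frac{35639}{P} + \frac{36519}{-49090} = \frac{35639}{21973} + \frac{36519}{-49090} = 35639 \cdot \frac{1}{21973} + 36519 \left(- \frac{1}{49090}\right) = \frac{35639}{21973} - \frac{36519}{49090} = \frac{947086523}{1078654570}$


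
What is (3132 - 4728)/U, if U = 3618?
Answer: -266/603 ≈ -0.44113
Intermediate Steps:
(3132 - 4728)/U = (3132 - 4728)/3618 = -1596*1/3618 = -266/603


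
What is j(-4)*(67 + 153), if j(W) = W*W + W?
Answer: 2640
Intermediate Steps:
j(W) = W + W² (j(W) = W² + W = W + W²)
j(-4)*(67 + 153) = (-4*(1 - 4))*(67 + 153) = -4*(-3)*220 = 12*220 = 2640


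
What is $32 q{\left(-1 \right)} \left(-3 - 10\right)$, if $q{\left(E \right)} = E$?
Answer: $416$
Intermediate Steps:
$32 q{\left(-1 \right)} \left(-3 - 10\right) = 32 \left(-1\right) \left(-3 - 10\right) = - 32 \left(-3 - 10\right) = \left(-32\right) \left(-13\right) = 416$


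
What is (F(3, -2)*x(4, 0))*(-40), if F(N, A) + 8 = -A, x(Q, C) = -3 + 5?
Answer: 480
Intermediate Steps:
x(Q, C) = 2
F(N, A) = -8 - A
(F(3, -2)*x(4, 0))*(-40) = ((-8 - 1*(-2))*2)*(-40) = ((-8 + 2)*2)*(-40) = -6*2*(-40) = -12*(-40) = 480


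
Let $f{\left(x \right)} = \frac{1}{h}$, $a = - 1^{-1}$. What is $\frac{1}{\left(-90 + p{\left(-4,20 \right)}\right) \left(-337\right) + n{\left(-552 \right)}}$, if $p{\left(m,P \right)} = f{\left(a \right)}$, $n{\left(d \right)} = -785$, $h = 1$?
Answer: $\frac{1}{29208} \approx 3.4237 \cdot 10^{-5}$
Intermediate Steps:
$a = -1$ ($a = \left(-1\right) 1 = -1$)
$f{\left(x \right)} = 1$ ($f{\left(x \right)} = 1^{-1} = 1$)
$p{\left(m,P \right)} = 1$
$\frac{1}{\left(-90 + p{\left(-4,20 \right)}\right) \left(-337\right) + n{\left(-552 \right)}} = \frac{1}{\left(-90 + 1\right) \left(-337\right) - 785} = \frac{1}{\left(-89\right) \left(-337\right) - 785} = \frac{1}{29993 - 785} = \frac{1}{29208}$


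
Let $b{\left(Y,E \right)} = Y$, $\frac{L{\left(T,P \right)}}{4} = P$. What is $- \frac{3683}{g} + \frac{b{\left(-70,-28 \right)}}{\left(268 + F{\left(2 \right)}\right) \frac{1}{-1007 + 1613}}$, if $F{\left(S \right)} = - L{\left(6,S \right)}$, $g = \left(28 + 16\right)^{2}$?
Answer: $- \frac{4154135}{25168} \approx -165.06$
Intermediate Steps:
$L{\left(T,P \right)} = 4 P$
$g = 1936$ ($g = 44^{2} = 1936$)
$F{\left(S \right)} = - 4 S$
$- \frac{3683}{g} + \frac{b{\left(-70,-28 \right)}}{\left(268 + F{\left(2 \right)}\right) \frac{1}{-1007 + 1613}} = - \frac{3683}{1936} - \frac{70}{\left(268 - 8\right) \frac{1}{-1007 + 1613}} = \left(-3683\right) \frac{1}{1936} - \frac{70}{\left(268 - 8\right) \frac{1}{606}} = - \frac{3683}{1936} - \frac{70}{260 \cdot \frac{1}{606}} = - \frac{3683}{1936} - \frac{70}{\frac{130}{303}} = - \frac{3683}{1936} - \frac{2121}{13} = - \frac{4154135}{25168}$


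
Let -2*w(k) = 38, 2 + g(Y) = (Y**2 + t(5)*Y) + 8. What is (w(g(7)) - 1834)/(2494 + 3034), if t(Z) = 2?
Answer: -1853/5528 ≈ -0.33520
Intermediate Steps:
g(Y) = 6 + Y**2 + 2*Y (g(Y) = -2 + ((Y**2 + 2*Y) + 8) = -2 + (8 + Y**2 + 2*Y) = 6 + Y**2 + 2*Y)
w(k) = -19 (w(k) = -1/2*38 = -19)
(w(g(7)) - 1834)/(2494 + 3034) = (-19 - 1834)/(2494 + 3034) = -1853/5528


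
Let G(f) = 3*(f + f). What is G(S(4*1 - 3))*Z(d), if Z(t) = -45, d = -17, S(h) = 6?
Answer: -1620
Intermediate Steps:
G(f) = 6*f (G(f) = 3*(2*f) = 6*f)
G(S(4*1 - 3))*Z(d) = (6*6)*(-45) = 36*(-45) = -1620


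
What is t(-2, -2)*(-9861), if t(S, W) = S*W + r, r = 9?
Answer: -128193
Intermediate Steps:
t(S, W) = 9 + S*W (t(S, W) = S*W + 9 = 9 + S*W)
t(-2, -2)*(-9861) = (9 - 2*(-2))*(-9861) = (9 + 4)*(-9861) = 13*(-9861) = -128193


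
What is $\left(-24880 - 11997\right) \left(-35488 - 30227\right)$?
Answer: $2423372055$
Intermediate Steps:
$\left(-24880 - 11997\right) \left(-35488 - 30227\right) = \left(-36877\right) \left(-65715\right) = 2423372055$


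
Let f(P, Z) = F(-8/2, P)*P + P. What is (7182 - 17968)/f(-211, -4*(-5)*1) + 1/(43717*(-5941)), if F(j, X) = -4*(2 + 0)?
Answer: -2801369011319/383610423469 ≈ -7.3026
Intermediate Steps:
F(j, X) = -8 (F(j, X) = -4*2 = -8)
f(P, Z) = -7*P (f(P, Z) = -8*P + P = -7*P)
(7182 - 17968)/f(-211, -4*(-5)*1) + 1/(43717*(-5941)) = (7182 - 17968)/((-7*(-211))) + 1/(43717*(-5941)) = -10786/1477 + (1/43717)*(-1/5941) = -10786*1/1477 - 1/259722697 = -10786/1477 - 1/259722697 = -2801369011319/383610423469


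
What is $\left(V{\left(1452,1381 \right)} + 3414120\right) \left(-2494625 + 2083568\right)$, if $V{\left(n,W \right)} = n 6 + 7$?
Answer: $-1406981930823$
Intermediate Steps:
$V{\left(n,W \right)} = 7 + 6 n$ ($V{\left(n,W \right)} = 6 n + 7 = 7 + 6 n$)
$\left(V{\left(1452,1381 \right)} + 3414120\right) \left(-2494625 + 2083568\right) = \left(\left(7 + 6 \cdot 1452\right) + 3414120\right) \left(-2494625 + 2083568\right) = \left(\left(7 + 8712\right) + 3414120\right) \left(-411057\right) = \left(8719 + 3414120\right) \left(-411057\right) = 3422839 \left(-411057\right) = -1406981930823$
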